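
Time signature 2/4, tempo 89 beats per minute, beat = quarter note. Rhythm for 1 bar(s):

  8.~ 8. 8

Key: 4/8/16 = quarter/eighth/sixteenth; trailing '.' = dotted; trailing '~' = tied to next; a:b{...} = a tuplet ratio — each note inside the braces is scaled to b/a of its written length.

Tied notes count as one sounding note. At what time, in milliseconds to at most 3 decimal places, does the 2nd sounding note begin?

1. 0.0ms @ 0 + 1011.236ms (3/2)
2. 1011.236ms @ 3/2 + 337.079ms (1/2)

note 2 onset = 3/2b = 1011.236ms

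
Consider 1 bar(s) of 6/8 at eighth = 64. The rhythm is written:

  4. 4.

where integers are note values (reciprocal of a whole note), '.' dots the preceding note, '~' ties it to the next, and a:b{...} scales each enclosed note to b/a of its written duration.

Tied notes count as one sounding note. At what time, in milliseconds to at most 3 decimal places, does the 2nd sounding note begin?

note 2 onset = 3b = 2812.5ms

1. 0.0ms @ 0 + 2812.5ms (3)
2. 2812.5ms @ 3 + 2812.5ms (3)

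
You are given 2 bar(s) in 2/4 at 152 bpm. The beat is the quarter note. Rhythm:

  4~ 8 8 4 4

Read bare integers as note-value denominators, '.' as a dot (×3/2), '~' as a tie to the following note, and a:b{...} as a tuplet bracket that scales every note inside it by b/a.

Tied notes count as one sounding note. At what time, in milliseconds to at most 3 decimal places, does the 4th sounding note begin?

1. 0.0ms @ 0 + 592.105ms (3/2)
2. 592.105ms @ 3/2 + 197.368ms (1/2)
3. 789.474ms @ 2 + 394.737ms (1)
4. 1184.211ms @ 3 + 394.737ms (1)

note 4 onset = 3b = 1184.211ms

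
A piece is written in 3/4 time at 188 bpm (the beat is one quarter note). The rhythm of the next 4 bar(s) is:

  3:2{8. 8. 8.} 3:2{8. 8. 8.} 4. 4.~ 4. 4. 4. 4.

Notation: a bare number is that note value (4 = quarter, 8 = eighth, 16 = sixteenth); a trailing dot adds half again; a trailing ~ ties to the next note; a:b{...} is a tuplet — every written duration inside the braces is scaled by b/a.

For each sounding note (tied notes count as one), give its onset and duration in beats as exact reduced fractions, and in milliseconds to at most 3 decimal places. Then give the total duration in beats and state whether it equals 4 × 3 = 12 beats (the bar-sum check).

1) 0.0ms=0b +159.574ms=1/2b
2) 159.574ms=1/2b +159.574ms=1/2b
3) 319.149ms=1b +159.574ms=1/2b
4) 478.723ms=3/2b +159.574ms=1/2b
5) 638.298ms=2b +159.574ms=1/2b
6) 797.872ms=5/2b +159.574ms=1/2b
7) 957.447ms=3b +478.723ms=3/2b
8) 1436.17ms=9/2b +957.447ms=3b
9) 2393.617ms=15/2b +478.723ms=3/2b
10) 2872.34ms=9b +478.723ms=3/2b
11) 3351.064ms=21/2b +478.723ms=3/2b
Σ=12b of 12 (188bpm 3/4) — PASS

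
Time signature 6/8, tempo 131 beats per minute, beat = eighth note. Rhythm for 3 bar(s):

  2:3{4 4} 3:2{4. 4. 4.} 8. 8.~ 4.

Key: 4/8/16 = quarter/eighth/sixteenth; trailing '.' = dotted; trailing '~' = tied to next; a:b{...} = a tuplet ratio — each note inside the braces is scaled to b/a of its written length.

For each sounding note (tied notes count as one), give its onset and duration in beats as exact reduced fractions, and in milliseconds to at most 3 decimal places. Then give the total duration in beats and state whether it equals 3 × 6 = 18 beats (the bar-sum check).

1) 0.0ms=0b +1374.046ms=3b
2) 1374.046ms=3b +1374.046ms=3b
3) 2748.092ms=6b +916.031ms=2b
4) 3664.122ms=8b +916.031ms=2b
5) 4580.153ms=10b +916.031ms=2b
6) 5496.183ms=12b +687.023ms=3/2b
7) 6183.206ms=27/2b +2061.069ms=9/2b
Σ=18b of 18 (131bpm 6/8) — PASS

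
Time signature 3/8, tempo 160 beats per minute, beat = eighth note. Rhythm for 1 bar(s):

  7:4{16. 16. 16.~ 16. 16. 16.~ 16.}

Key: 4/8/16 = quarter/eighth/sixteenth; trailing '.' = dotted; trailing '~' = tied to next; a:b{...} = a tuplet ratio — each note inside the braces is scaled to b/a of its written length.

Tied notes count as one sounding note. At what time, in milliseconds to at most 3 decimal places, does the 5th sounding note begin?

1. 0.0ms @ 0 + 160.714ms (3/7)
2. 160.714ms @ 3/7 + 160.714ms (3/7)
3. 321.429ms @ 6/7 + 321.429ms (6/7)
4. 642.857ms @ 12/7 + 160.714ms (3/7)
5. 803.571ms @ 15/7 + 321.429ms (6/7)

note 5 onset = 15/7b = 803.571ms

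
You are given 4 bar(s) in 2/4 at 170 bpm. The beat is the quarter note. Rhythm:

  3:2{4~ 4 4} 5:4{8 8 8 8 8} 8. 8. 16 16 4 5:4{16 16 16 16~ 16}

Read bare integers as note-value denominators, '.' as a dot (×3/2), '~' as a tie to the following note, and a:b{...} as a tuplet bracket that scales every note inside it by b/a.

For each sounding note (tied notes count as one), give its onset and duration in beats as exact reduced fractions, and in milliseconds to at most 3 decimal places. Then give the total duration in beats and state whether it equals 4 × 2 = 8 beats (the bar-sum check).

1) 0.0ms=0b +470.588ms=4/3b
2) 470.588ms=4/3b +235.294ms=2/3b
3) 705.882ms=2b +141.176ms=2/5b
4) 847.059ms=12/5b +141.176ms=2/5b
5) 988.235ms=14/5b +141.176ms=2/5b
6) 1129.412ms=16/5b +141.176ms=2/5b
7) 1270.588ms=18/5b +141.176ms=2/5b
8) 1411.765ms=4b +264.706ms=3/4b
9) 1676.471ms=19/4b +264.706ms=3/4b
10) 1941.176ms=11/2b +88.235ms=1/4b
11) 2029.412ms=23/4b +88.235ms=1/4b
12) 2117.647ms=6b +352.941ms=1b
13) 2470.588ms=7b +70.588ms=1/5b
14) 2541.176ms=36/5b +70.588ms=1/5b
15) 2611.765ms=37/5b +70.588ms=1/5b
16) 2682.353ms=38/5b +141.176ms=2/5b
Σ=8b of 8 (170bpm 2/4) — PASS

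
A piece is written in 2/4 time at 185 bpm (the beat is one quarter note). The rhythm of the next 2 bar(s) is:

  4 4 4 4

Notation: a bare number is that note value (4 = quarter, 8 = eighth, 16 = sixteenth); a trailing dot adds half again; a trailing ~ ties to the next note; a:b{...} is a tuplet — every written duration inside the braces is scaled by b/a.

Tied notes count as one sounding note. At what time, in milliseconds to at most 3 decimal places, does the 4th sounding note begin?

1. 0.0ms @ 0 + 324.324ms (1)
2. 324.324ms @ 1 + 324.324ms (1)
3. 648.649ms @ 2 + 324.324ms (1)
4. 972.973ms @ 3 + 324.324ms (1)

note 4 onset = 3b = 972.973ms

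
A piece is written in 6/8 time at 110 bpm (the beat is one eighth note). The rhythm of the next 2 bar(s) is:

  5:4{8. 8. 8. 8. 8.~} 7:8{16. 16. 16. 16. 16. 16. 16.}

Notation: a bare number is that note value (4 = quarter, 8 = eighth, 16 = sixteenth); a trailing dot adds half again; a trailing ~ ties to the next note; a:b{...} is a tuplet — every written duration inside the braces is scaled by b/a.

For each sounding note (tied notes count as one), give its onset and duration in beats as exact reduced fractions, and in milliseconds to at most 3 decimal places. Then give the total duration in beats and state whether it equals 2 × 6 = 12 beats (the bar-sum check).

1) 0.0ms=0b +654.545ms=6/5b
2) 654.545ms=6/5b +654.545ms=6/5b
3) 1309.091ms=12/5b +654.545ms=6/5b
4) 1963.636ms=18/5b +654.545ms=6/5b
5) 2618.182ms=24/5b +1122.078ms=72/35b
6) 3740.26ms=48/7b +467.532ms=6/7b
7) 4207.792ms=54/7b +467.532ms=6/7b
8) 4675.325ms=60/7b +467.532ms=6/7b
9) 5142.857ms=66/7b +467.532ms=6/7b
10) 5610.39ms=72/7b +467.532ms=6/7b
11) 6077.922ms=78/7b +467.532ms=6/7b
Σ=12b of 12 (110bpm 6/8) — PASS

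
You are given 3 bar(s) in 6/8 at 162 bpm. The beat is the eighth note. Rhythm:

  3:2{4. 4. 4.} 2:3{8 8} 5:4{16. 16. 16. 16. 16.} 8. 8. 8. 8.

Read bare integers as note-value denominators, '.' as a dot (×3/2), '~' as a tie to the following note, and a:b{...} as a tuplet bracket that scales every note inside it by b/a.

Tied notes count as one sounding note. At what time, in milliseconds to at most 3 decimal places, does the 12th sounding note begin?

note 12 onset = 27/2b = 5000.0ms

1. 0.0ms @ 0 + 740.741ms (2)
2. 740.741ms @ 2 + 740.741ms (2)
3. 1481.481ms @ 4 + 740.741ms (2)
4. 2222.222ms @ 6 + 555.556ms (3/2)
5. 2777.778ms @ 15/2 + 555.556ms (3/2)
6. 3333.333ms @ 9 + 222.222ms (3/5)
7. 3555.556ms @ 48/5 + 222.222ms (3/5)
8. 3777.778ms @ 51/5 + 222.222ms (3/5)
9. 4000.0ms @ 54/5 + 222.222ms (3/5)
10. 4222.222ms @ 57/5 + 222.222ms (3/5)
11. 4444.444ms @ 12 + 555.556ms (3/2)
12. 5000.0ms @ 27/2 + 555.556ms (3/2)
13. 5555.556ms @ 15 + 555.556ms (3/2)
14. 6111.111ms @ 33/2 + 555.556ms (3/2)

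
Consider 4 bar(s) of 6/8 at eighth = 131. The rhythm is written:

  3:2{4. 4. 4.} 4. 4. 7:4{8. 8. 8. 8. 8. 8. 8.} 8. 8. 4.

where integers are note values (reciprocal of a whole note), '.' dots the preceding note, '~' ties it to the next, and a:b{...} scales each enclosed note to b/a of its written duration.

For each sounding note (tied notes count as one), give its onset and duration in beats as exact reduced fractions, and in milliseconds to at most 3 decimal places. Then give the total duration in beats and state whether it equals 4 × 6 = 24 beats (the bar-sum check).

1) 0.0ms=0b +916.031ms=2b
2) 916.031ms=2b +916.031ms=2b
3) 1832.061ms=4b +916.031ms=2b
4) 2748.092ms=6b +1374.046ms=3b
5) 4122.137ms=9b +1374.046ms=3b
6) 5496.183ms=12b +392.585ms=6/7b
7) 5888.768ms=90/7b +392.585ms=6/7b
8) 6281.352ms=96/7b +392.585ms=6/7b
9) 6673.937ms=102/7b +392.585ms=6/7b
10) 7066.521ms=108/7b +392.585ms=6/7b
11) 7459.106ms=114/7b +392.585ms=6/7b
12) 7851.69ms=120/7b +392.585ms=6/7b
13) 8244.275ms=18b +687.023ms=3/2b
14) 8931.298ms=39/2b +687.023ms=3/2b
15) 9618.321ms=21b +1374.046ms=3b
Σ=24b of 24 (131bpm 6/8) — PASS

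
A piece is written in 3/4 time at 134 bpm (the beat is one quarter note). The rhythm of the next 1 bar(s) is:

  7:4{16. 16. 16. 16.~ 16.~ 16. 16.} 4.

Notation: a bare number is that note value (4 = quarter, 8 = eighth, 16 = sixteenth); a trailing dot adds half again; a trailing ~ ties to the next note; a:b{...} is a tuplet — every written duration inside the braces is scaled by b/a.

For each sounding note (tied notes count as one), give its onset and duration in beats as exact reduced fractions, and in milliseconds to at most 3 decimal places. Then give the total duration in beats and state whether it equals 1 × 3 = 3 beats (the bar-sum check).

1) 0.0ms=0b +95.949ms=3/14b
2) 95.949ms=3/14b +95.949ms=3/14b
3) 191.898ms=3/7b +95.949ms=3/14b
4) 287.846ms=9/14b +287.846ms=9/14b
5) 575.693ms=9/7b +95.949ms=3/14b
6) 671.642ms=3/2b +671.642ms=3/2b
Σ=3b of 3 (134bpm 3/4) — PASS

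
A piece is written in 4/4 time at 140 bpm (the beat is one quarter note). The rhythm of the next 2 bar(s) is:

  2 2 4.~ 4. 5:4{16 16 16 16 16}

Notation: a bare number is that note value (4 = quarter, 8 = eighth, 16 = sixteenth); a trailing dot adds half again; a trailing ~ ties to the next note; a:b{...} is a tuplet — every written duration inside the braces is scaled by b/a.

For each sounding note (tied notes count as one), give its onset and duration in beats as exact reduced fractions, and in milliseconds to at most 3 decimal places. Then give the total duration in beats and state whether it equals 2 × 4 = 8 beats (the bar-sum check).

1) 0.0ms=0b +857.143ms=2b
2) 857.143ms=2b +857.143ms=2b
3) 1714.286ms=4b +1285.714ms=3b
4) 3000.0ms=7b +85.714ms=1/5b
5) 3085.714ms=36/5b +85.714ms=1/5b
6) 3171.429ms=37/5b +85.714ms=1/5b
7) 3257.143ms=38/5b +85.714ms=1/5b
8) 3342.857ms=39/5b +85.714ms=1/5b
Σ=8b of 8 (140bpm 4/4) — PASS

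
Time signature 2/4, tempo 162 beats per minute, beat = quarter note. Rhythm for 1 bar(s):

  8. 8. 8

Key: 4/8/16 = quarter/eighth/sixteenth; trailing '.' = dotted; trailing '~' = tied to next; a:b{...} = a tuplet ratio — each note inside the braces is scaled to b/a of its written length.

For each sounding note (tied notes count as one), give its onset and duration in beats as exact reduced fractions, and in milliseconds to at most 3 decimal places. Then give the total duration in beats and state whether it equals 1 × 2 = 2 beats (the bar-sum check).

1) 0.0ms=0b +277.778ms=3/4b
2) 277.778ms=3/4b +277.778ms=3/4b
3) 555.556ms=3/2b +185.185ms=1/2b
Σ=2b of 2 (162bpm 2/4) — PASS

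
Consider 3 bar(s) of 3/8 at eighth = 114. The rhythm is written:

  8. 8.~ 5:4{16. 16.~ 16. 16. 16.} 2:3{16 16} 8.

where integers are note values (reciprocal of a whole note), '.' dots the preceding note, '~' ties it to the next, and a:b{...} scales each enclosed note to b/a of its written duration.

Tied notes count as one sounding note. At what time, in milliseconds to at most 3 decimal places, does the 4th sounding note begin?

1. 0.0ms @ 0 + 789.474ms (3/2)
2. 789.474ms @ 3/2 + 1105.263ms (21/10)
3. 1894.737ms @ 18/5 + 631.579ms (6/5)
4. 2526.316ms @ 24/5 + 315.789ms (3/5)
5. 2842.105ms @ 27/5 + 315.789ms (3/5)
6. 3157.895ms @ 6 + 394.737ms (3/4)
7. 3552.632ms @ 27/4 + 394.737ms (3/4)
8. 3947.368ms @ 15/2 + 789.474ms (3/2)

note 4 onset = 24/5b = 2526.316ms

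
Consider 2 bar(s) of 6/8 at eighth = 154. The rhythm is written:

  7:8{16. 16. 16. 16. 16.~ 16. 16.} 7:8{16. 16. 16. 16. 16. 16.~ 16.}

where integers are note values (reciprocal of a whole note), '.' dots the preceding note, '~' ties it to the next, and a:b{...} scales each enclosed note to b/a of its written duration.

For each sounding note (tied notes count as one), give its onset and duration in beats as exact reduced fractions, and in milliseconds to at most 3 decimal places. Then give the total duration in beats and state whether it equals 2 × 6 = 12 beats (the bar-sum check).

1) 0.0ms=0b +333.952ms=6/7b
2) 333.952ms=6/7b +333.952ms=6/7b
3) 667.904ms=12/7b +333.952ms=6/7b
4) 1001.855ms=18/7b +333.952ms=6/7b
5) 1335.807ms=24/7b +667.904ms=12/7b
6) 2003.711ms=36/7b +333.952ms=6/7b
7) 2337.662ms=6b +333.952ms=6/7b
8) 2671.614ms=48/7b +333.952ms=6/7b
9) 3005.566ms=54/7b +333.952ms=6/7b
10) 3339.518ms=60/7b +333.952ms=6/7b
11) 3673.469ms=66/7b +333.952ms=6/7b
12) 4007.421ms=72/7b +667.904ms=12/7b
Σ=12b of 12 (154bpm 6/8) — PASS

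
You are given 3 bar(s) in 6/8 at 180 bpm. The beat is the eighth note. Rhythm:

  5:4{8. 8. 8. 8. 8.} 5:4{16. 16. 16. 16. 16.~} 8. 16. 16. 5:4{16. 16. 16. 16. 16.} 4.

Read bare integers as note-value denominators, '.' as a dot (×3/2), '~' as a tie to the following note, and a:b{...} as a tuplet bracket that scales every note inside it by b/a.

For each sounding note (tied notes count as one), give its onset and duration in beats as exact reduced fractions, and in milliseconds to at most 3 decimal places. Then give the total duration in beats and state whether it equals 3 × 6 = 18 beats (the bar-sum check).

1) 0.0ms=0b +400.0ms=6/5b
2) 400.0ms=6/5b +400.0ms=6/5b
3) 800.0ms=12/5b +400.0ms=6/5b
4) 1200.0ms=18/5b +400.0ms=6/5b
5) 1600.0ms=24/5b +400.0ms=6/5b
6) 2000.0ms=6b +200.0ms=3/5b
7) 2200.0ms=33/5b +200.0ms=3/5b
8) 2400.0ms=36/5b +200.0ms=3/5b
9) 2600.0ms=39/5b +200.0ms=3/5b
10) 2800.0ms=42/5b +700.0ms=21/10b
11) 3500.0ms=21/2b +250.0ms=3/4b
12) 3750.0ms=45/4b +250.0ms=3/4b
13) 4000.0ms=12b +200.0ms=3/5b
14) 4200.0ms=63/5b +200.0ms=3/5b
15) 4400.0ms=66/5b +200.0ms=3/5b
16) 4600.0ms=69/5b +200.0ms=3/5b
17) 4800.0ms=72/5b +200.0ms=3/5b
18) 5000.0ms=15b +1000.0ms=3b
Σ=18b of 18 (180bpm 6/8) — PASS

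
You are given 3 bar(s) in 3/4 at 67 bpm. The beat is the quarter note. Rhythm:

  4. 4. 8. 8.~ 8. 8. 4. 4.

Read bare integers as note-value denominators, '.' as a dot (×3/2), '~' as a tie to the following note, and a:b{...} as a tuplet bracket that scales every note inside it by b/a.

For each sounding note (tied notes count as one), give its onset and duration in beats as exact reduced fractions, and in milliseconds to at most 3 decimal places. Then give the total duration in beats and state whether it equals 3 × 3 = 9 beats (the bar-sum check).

1) 0.0ms=0b +1343.284ms=3/2b
2) 1343.284ms=3/2b +1343.284ms=3/2b
3) 2686.567ms=3b +671.642ms=3/4b
4) 3358.209ms=15/4b +1343.284ms=3/2b
5) 4701.493ms=21/4b +671.642ms=3/4b
6) 5373.134ms=6b +1343.284ms=3/2b
7) 6716.418ms=15/2b +1343.284ms=3/2b
Σ=9b of 9 (67bpm 3/4) — PASS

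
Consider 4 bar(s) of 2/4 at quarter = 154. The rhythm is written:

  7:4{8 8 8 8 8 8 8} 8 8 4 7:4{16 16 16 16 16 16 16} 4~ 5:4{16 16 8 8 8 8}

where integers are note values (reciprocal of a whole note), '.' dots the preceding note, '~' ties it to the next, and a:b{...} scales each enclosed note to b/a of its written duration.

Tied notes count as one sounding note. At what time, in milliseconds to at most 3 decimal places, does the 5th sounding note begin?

1. 0.0ms @ 0 + 111.317ms (2/7)
2. 111.317ms @ 2/7 + 111.317ms (2/7)
3. 222.635ms @ 4/7 + 111.317ms (2/7)
4. 333.952ms @ 6/7 + 111.317ms (2/7)
5. 445.269ms @ 8/7 + 111.317ms (2/7)
6. 556.586ms @ 10/7 + 111.317ms (2/7)
7. 667.904ms @ 12/7 + 111.317ms (2/7)
8. 779.221ms @ 2 + 194.805ms (1/2)
9. 974.026ms @ 5/2 + 194.805ms (1/2)
10. 1168.831ms @ 3 + 389.61ms (1)
11. 1558.442ms @ 4 + 55.659ms (1/7)
12. 1614.1ms @ 29/7 + 55.659ms (1/7)
13. 1669.759ms @ 30/7 + 55.659ms (1/7)
14. 1725.417ms @ 31/7 + 55.659ms (1/7)
15. 1781.076ms @ 32/7 + 55.659ms (1/7)
16. 1836.735ms @ 33/7 + 55.659ms (1/7)
17. 1892.393ms @ 34/7 + 55.659ms (1/7)
18. 1948.052ms @ 5 + 467.532ms (6/5)
19. 2415.584ms @ 31/5 + 77.922ms (1/5)
20. 2493.506ms @ 32/5 + 155.844ms (2/5)
21. 2649.351ms @ 34/5 + 155.844ms (2/5)
22. 2805.195ms @ 36/5 + 155.844ms (2/5)
23. 2961.039ms @ 38/5 + 155.844ms (2/5)

note 5 onset = 8/7b = 445.269ms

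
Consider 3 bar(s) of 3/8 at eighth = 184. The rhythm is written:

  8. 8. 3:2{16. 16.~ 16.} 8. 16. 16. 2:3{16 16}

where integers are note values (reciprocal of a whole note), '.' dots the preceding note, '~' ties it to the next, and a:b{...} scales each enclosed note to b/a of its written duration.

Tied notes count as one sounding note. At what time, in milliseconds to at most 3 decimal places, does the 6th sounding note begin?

note 6 onset = 6b = 1956.522ms

1. 0.0ms @ 0 + 489.13ms (3/2)
2. 489.13ms @ 3/2 + 489.13ms (3/2)
3. 978.261ms @ 3 + 163.043ms (1/2)
4. 1141.304ms @ 7/2 + 326.087ms (1)
5. 1467.391ms @ 9/2 + 489.13ms (3/2)
6. 1956.522ms @ 6 + 244.565ms (3/4)
7. 2201.087ms @ 27/4 + 244.565ms (3/4)
8. 2445.652ms @ 15/2 + 244.565ms (3/4)
9. 2690.217ms @ 33/4 + 244.565ms (3/4)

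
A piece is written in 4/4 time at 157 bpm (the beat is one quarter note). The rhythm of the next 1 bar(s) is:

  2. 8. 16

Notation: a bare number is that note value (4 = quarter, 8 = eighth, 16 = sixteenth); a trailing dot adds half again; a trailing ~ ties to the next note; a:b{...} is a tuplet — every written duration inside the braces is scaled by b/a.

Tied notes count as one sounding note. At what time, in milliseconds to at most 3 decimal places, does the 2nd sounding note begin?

note 2 onset = 3b = 1146.497ms

1. 0.0ms @ 0 + 1146.497ms (3)
2. 1146.497ms @ 3 + 286.624ms (3/4)
3. 1433.121ms @ 15/4 + 95.541ms (1/4)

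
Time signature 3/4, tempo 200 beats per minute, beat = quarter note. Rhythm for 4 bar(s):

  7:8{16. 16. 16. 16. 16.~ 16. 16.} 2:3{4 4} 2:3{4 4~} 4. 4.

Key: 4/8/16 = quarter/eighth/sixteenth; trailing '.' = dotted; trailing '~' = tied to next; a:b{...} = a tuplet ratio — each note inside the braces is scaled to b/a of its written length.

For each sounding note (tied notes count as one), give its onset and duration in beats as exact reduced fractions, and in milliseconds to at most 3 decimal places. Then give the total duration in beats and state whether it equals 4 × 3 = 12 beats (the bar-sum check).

1) 0.0ms=0b +128.571ms=3/7b
2) 128.571ms=3/7b +128.571ms=3/7b
3) 257.143ms=6/7b +128.571ms=3/7b
4) 385.714ms=9/7b +128.571ms=3/7b
5) 514.286ms=12/7b +257.143ms=6/7b
6) 771.429ms=18/7b +128.571ms=3/7b
7) 900.0ms=3b +450.0ms=3/2b
8) 1350.0ms=9/2b +450.0ms=3/2b
9) 1800.0ms=6b +450.0ms=3/2b
10) 2250.0ms=15/2b +900.0ms=3b
11) 3150.0ms=21/2b +450.0ms=3/2b
Σ=12b of 12 (200bpm 3/4) — PASS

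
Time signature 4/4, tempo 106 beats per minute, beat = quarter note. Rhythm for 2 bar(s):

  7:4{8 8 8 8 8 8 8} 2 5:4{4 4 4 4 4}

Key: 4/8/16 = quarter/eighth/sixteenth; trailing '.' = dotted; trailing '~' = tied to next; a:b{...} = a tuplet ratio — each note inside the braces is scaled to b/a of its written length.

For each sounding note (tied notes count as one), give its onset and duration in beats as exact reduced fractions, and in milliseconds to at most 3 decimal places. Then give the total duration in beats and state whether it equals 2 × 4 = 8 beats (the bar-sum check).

1) 0.0ms=0b +161.725ms=2/7b
2) 161.725ms=2/7b +161.725ms=2/7b
3) 323.45ms=4/7b +161.725ms=2/7b
4) 485.175ms=6/7b +161.725ms=2/7b
5) 646.9ms=8/7b +161.725ms=2/7b
6) 808.625ms=10/7b +161.725ms=2/7b
7) 970.35ms=12/7b +161.725ms=2/7b
8) 1132.075ms=2b +1132.075ms=2b
9) 2264.151ms=4b +452.83ms=4/5b
10) 2716.981ms=24/5b +452.83ms=4/5b
11) 3169.811ms=28/5b +452.83ms=4/5b
12) 3622.642ms=32/5b +452.83ms=4/5b
13) 4075.472ms=36/5b +452.83ms=4/5b
Σ=8b of 8 (106bpm 4/4) — PASS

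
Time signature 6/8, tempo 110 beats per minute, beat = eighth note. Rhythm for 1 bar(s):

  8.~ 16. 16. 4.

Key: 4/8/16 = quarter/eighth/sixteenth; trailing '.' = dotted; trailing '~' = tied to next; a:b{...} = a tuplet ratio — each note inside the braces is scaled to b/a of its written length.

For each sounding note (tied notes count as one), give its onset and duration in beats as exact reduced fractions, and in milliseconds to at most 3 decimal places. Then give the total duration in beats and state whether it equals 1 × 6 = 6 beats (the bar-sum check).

1) 0.0ms=0b +1227.273ms=9/4b
2) 1227.273ms=9/4b +409.091ms=3/4b
3) 1636.364ms=3b +1636.364ms=3b
Σ=6b of 6 (110bpm 6/8) — PASS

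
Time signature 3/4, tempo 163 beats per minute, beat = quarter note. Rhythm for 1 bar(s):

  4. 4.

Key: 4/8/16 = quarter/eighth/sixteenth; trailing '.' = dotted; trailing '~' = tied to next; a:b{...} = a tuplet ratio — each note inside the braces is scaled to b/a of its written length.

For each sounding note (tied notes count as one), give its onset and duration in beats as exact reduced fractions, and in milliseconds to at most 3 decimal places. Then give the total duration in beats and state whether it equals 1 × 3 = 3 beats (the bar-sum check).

1) 0.0ms=0b +552.147ms=3/2b
2) 552.147ms=3/2b +552.147ms=3/2b
Σ=3b of 3 (163bpm 3/4) — PASS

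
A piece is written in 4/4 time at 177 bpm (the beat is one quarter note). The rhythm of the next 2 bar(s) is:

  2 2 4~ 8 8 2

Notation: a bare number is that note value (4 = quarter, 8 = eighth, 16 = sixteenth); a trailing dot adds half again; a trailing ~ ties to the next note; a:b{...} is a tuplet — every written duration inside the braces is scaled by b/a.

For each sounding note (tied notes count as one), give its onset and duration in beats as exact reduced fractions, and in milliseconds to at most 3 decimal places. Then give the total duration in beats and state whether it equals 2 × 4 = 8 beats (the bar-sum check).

1) 0.0ms=0b +677.966ms=2b
2) 677.966ms=2b +677.966ms=2b
3) 1355.932ms=4b +508.475ms=3/2b
4) 1864.407ms=11/2b +169.492ms=1/2b
5) 2033.898ms=6b +677.966ms=2b
Σ=8b of 8 (177bpm 4/4) — PASS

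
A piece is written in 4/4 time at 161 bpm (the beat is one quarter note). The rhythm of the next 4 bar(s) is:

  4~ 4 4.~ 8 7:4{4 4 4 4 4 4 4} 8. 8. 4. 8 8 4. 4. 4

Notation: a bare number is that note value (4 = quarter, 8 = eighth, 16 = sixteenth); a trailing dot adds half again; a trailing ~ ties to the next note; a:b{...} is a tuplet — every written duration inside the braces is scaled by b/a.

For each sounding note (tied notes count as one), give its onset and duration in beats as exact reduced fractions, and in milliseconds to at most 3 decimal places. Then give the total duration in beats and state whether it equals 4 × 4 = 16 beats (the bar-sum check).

1) 0.0ms=0b +745.342ms=2b
2) 745.342ms=2b +745.342ms=2b
3) 1490.683ms=4b +212.955ms=4/7b
4) 1703.638ms=32/7b +212.955ms=4/7b
5) 1916.593ms=36/7b +212.955ms=4/7b
6) 2129.547ms=40/7b +212.955ms=4/7b
7) 2342.502ms=44/7b +212.955ms=4/7b
8) 2555.457ms=48/7b +212.955ms=4/7b
9) 2768.412ms=52/7b +212.955ms=4/7b
10) 2981.366ms=8b +279.503ms=3/4b
11) 3260.87ms=35/4b +279.503ms=3/4b
12) 3540.373ms=19/2b +559.006ms=3/2b
13) 4099.379ms=11b +186.335ms=1/2b
14) 4285.714ms=23/2b +186.335ms=1/2b
15) 4472.05ms=12b +559.006ms=3/2b
16) 5031.056ms=27/2b +559.006ms=3/2b
17) 5590.062ms=15b +372.671ms=1b
Σ=16b of 16 (161bpm 4/4) — PASS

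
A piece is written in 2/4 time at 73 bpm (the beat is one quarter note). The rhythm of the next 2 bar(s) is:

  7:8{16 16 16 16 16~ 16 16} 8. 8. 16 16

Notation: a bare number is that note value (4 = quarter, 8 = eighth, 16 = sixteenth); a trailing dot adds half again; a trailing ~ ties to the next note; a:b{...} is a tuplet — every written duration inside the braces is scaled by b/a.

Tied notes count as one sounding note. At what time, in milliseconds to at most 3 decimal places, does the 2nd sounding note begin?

1. 0.0ms @ 0 + 234.834ms (2/7)
2. 234.834ms @ 2/7 + 234.834ms (2/7)
3. 469.667ms @ 4/7 + 234.834ms (2/7)
4. 704.501ms @ 6/7 + 234.834ms (2/7)
5. 939.335ms @ 8/7 + 469.667ms (4/7)
6. 1409.002ms @ 12/7 + 234.834ms (2/7)
7. 1643.836ms @ 2 + 616.438ms (3/4)
8. 2260.274ms @ 11/4 + 616.438ms (3/4)
9. 2876.712ms @ 7/2 + 205.479ms (1/4)
10. 3082.192ms @ 15/4 + 205.479ms (1/4)

note 2 onset = 2/7b = 234.834ms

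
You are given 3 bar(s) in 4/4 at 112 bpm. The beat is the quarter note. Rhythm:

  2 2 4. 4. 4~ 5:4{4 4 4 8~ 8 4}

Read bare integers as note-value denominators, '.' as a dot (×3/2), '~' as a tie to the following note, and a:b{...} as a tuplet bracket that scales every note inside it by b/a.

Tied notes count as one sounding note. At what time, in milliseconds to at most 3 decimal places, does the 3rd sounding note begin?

note 3 onset = 4b = 2142.857ms

1. 0.0ms @ 0 + 1071.429ms (2)
2. 1071.429ms @ 2 + 1071.429ms (2)
3. 2142.857ms @ 4 + 803.571ms (3/2)
4. 2946.429ms @ 11/2 + 803.571ms (3/2)
5. 3750.0ms @ 7 + 964.286ms (9/5)
6. 4714.286ms @ 44/5 + 428.571ms (4/5)
7. 5142.857ms @ 48/5 + 428.571ms (4/5)
8. 5571.429ms @ 52/5 + 428.571ms (4/5)
9. 6000.0ms @ 56/5 + 428.571ms (4/5)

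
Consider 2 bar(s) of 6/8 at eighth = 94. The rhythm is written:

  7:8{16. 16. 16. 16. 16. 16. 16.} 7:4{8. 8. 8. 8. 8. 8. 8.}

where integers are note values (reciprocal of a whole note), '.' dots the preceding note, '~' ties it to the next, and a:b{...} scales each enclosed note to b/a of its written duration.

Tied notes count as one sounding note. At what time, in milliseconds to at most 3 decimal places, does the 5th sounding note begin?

1. 0.0ms @ 0 + 547.112ms (6/7)
2. 547.112ms @ 6/7 + 547.112ms (6/7)
3. 1094.225ms @ 12/7 + 547.112ms (6/7)
4. 1641.337ms @ 18/7 + 547.112ms (6/7)
5. 2188.45ms @ 24/7 + 547.112ms (6/7)
6. 2735.562ms @ 30/7 + 547.112ms (6/7)
7. 3282.675ms @ 36/7 + 547.112ms (6/7)
8. 3829.787ms @ 6 + 547.112ms (6/7)
9. 4376.9ms @ 48/7 + 547.112ms (6/7)
10. 4924.012ms @ 54/7 + 547.112ms (6/7)
11. 5471.125ms @ 60/7 + 547.112ms (6/7)
12. 6018.237ms @ 66/7 + 547.112ms (6/7)
13. 6565.35ms @ 72/7 + 547.112ms (6/7)
14. 7112.462ms @ 78/7 + 547.112ms (6/7)

note 5 onset = 24/7b = 2188.45ms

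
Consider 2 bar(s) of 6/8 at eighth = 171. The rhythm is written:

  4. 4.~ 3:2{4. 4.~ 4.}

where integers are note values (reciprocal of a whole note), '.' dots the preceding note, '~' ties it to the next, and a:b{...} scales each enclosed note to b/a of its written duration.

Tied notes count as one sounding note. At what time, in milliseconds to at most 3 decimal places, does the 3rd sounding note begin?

note 3 onset = 8b = 2807.018ms

1. 0.0ms @ 0 + 1052.632ms (3)
2. 1052.632ms @ 3 + 1754.386ms (5)
3. 2807.018ms @ 8 + 1403.509ms (4)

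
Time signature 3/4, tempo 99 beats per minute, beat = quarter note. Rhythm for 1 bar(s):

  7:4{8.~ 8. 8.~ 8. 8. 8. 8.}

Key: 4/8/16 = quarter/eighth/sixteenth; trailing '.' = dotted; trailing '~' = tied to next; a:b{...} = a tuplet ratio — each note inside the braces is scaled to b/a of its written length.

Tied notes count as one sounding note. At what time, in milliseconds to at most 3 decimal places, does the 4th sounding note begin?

1. 0.0ms @ 0 + 519.481ms (6/7)
2. 519.481ms @ 6/7 + 519.481ms (6/7)
3. 1038.961ms @ 12/7 + 259.74ms (3/7)
4. 1298.701ms @ 15/7 + 259.74ms (3/7)
5. 1558.442ms @ 18/7 + 259.74ms (3/7)

note 4 onset = 15/7b = 1298.701ms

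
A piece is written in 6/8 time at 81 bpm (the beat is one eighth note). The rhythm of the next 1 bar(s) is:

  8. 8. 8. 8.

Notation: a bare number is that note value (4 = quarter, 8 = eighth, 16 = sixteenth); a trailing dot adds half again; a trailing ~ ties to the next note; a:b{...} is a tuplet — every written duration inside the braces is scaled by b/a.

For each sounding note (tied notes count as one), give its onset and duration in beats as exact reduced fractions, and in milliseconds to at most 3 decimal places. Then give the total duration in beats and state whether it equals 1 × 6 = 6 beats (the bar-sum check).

1) 0.0ms=0b +1111.111ms=3/2b
2) 1111.111ms=3/2b +1111.111ms=3/2b
3) 2222.222ms=3b +1111.111ms=3/2b
4) 3333.333ms=9/2b +1111.111ms=3/2b
Σ=6b of 6 (81bpm 6/8) — PASS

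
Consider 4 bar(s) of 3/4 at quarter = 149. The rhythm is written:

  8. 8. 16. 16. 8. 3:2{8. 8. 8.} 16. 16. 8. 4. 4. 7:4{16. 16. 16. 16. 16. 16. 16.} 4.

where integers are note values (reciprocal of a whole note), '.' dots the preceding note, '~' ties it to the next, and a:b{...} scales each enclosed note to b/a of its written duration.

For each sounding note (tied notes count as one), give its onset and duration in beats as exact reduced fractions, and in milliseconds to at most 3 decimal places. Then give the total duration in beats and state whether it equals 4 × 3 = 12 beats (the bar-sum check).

1) 0.0ms=0b +302.013ms=3/4b
2) 302.013ms=3/4b +302.013ms=3/4b
3) 604.027ms=3/2b +151.007ms=3/8b
4) 755.034ms=15/8b +151.007ms=3/8b
5) 906.04ms=9/4b +302.013ms=3/4b
6) 1208.054ms=3b +201.342ms=1/2b
7) 1409.396ms=7/2b +201.342ms=1/2b
8) 1610.738ms=4b +201.342ms=1/2b
9) 1812.081ms=9/2b +151.007ms=3/8b
10) 1963.087ms=39/8b +151.007ms=3/8b
11) 2114.094ms=21/4b +302.013ms=3/4b
12) 2416.107ms=6b +604.027ms=3/2b
13) 3020.134ms=15/2b +604.027ms=3/2b
14) 3624.161ms=9b +86.29ms=3/14b
15) 3710.451ms=129/14b +86.29ms=3/14b
16) 3796.74ms=66/7b +86.29ms=3/14b
17) 3883.03ms=135/14b +86.29ms=3/14b
18) 3969.319ms=69/7b +86.29ms=3/14b
19) 4055.609ms=141/14b +86.29ms=3/14b
20) 4141.898ms=72/7b +86.29ms=3/14b
21) 4228.188ms=21/2b +604.027ms=3/2b
Σ=12b of 12 (149bpm 3/4) — PASS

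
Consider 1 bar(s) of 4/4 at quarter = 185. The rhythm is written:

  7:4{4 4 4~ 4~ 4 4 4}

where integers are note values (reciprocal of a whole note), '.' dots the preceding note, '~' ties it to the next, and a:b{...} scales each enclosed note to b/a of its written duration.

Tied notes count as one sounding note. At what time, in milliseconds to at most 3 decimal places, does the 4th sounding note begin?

note 4 onset = 20/7b = 926.641ms

1. 0.0ms @ 0 + 185.328ms (4/7)
2. 185.328ms @ 4/7 + 185.328ms (4/7)
3. 370.656ms @ 8/7 + 555.985ms (12/7)
4. 926.641ms @ 20/7 + 185.328ms (4/7)
5. 1111.969ms @ 24/7 + 185.328ms (4/7)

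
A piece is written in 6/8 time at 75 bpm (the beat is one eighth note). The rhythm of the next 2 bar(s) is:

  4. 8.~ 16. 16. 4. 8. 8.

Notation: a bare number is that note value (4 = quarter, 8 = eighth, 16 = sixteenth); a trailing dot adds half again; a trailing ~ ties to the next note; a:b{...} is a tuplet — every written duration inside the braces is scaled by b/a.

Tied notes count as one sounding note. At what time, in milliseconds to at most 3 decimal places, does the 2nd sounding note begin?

note 2 onset = 3b = 2400.0ms

1. 0.0ms @ 0 + 2400.0ms (3)
2. 2400.0ms @ 3 + 1800.0ms (9/4)
3. 4200.0ms @ 21/4 + 600.0ms (3/4)
4. 4800.0ms @ 6 + 2400.0ms (3)
5. 7200.0ms @ 9 + 1200.0ms (3/2)
6. 8400.0ms @ 21/2 + 1200.0ms (3/2)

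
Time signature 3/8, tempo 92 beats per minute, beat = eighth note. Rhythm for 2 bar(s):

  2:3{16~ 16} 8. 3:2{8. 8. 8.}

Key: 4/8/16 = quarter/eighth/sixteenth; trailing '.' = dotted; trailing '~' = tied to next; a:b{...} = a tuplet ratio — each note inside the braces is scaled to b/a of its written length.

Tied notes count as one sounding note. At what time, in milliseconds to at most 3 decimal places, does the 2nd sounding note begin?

note 2 onset = 3/2b = 978.261ms

1. 0.0ms @ 0 + 978.261ms (3/2)
2. 978.261ms @ 3/2 + 978.261ms (3/2)
3. 1956.522ms @ 3 + 652.174ms (1)
4. 2608.696ms @ 4 + 652.174ms (1)
5. 3260.87ms @ 5 + 652.174ms (1)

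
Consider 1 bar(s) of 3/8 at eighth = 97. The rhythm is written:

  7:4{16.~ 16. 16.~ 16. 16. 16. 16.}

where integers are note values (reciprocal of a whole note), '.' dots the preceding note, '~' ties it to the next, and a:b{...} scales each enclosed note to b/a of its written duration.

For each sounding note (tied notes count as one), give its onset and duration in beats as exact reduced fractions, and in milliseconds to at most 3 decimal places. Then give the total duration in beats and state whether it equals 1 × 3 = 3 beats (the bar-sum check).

1) 0.0ms=0b +530.191ms=6/7b
2) 530.191ms=6/7b +530.191ms=6/7b
3) 1060.383ms=12/7b +265.096ms=3/7b
4) 1325.479ms=15/7b +265.096ms=3/7b
5) 1590.574ms=18/7b +265.096ms=3/7b
Σ=3b of 3 (97bpm 3/8) — PASS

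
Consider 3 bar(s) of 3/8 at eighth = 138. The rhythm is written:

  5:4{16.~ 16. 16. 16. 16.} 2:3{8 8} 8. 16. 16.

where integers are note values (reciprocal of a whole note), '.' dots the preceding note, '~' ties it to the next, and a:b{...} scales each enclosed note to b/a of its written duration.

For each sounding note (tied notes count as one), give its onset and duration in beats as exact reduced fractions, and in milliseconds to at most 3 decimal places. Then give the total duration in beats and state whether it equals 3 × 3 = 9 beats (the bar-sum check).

1) 0.0ms=0b +521.739ms=6/5b
2) 521.739ms=6/5b +260.87ms=3/5b
3) 782.609ms=9/5b +260.87ms=3/5b
4) 1043.478ms=12/5b +260.87ms=3/5b
5) 1304.348ms=3b +652.174ms=3/2b
6) 1956.522ms=9/2b +652.174ms=3/2b
7) 2608.696ms=6b +652.174ms=3/2b
8) 3260.87ms=15/2b +326.087ms=3/4b
9) 3586.957ms=33/4b +326.087ms=3/4b
Σ=9b of 9 (138bpm 3/8) — PASS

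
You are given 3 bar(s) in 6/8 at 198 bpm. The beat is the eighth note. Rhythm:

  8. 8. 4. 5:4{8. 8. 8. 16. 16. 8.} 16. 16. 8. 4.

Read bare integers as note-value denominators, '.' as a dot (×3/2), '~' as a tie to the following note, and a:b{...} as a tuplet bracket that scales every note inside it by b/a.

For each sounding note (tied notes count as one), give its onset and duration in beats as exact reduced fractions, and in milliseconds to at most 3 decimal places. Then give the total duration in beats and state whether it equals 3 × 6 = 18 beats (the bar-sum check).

1) 0.0ms=0b +454.545ms=3/2b
2) 454.545ms=3/2b +454.545ms=3/2b
3) 909.091ms=3b +909.091ms=3b
4) 1818.182ms=6b +363.636ms=6/5b
5) 2181.818ms=36/5b +363.636ms=6/5b
6) 2545.455ms=42/5b +363.636ms=6/5b
7) 2909.091ms=48/5b +181.818ms=3/5b
8) 3090.909ms=51/5b +181.818ms=3/5b
9) 3272.727ms=54/5b +363.636ms=6/5b
10) 3636.364ms=12b +227.273ms=3/4b
11) 3863.636ms=51/4b +227.273ms=3/4b
12) 4090.909ms=27/2b +454.545ms=3/2b
13) 4545.455ms=15b +909.091ms=3b
Σ=18b of 18 (198bpm 6/8) — PASS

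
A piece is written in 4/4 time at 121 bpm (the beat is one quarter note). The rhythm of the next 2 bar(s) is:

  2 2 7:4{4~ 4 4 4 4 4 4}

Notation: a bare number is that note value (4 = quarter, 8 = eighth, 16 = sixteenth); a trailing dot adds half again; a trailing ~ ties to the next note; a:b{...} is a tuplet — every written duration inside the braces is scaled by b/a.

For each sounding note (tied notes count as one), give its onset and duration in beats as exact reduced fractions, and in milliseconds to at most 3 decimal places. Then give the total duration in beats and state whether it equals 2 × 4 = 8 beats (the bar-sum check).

1) 0.0ms=0b +991.736ms=2b
2) 991.736ms=2b +991.736ms=2b
3) 1983.471ms=4b +566.706ms=8/7b
4) 2550.177ms=36/7b +283.353ms=4/7b
5) 2833.53ms=40/7b +283.353ms=4/7b
6) 3116.883ms=44/7b +283.353ms=4/7b
7) 3400.236ms=48/7b +283.353ms=4/7b
8) 3683.589ms=52/7b +283.353ms=4/7b
Σ=8b of 8 (121bpm 4/4) — PASS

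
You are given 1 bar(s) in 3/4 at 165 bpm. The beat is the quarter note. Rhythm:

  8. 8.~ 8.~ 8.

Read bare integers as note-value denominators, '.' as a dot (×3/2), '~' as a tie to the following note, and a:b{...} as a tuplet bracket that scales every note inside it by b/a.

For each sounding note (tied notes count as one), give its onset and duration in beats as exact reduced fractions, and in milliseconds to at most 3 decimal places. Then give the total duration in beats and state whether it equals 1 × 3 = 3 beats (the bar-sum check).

1) 0.0ms=0b +272.727ms=3/4b
2) 272.727ms=3/4b +818.182ms=9/4b
Σ=3b of 3 (165bpm 3/4) — PASS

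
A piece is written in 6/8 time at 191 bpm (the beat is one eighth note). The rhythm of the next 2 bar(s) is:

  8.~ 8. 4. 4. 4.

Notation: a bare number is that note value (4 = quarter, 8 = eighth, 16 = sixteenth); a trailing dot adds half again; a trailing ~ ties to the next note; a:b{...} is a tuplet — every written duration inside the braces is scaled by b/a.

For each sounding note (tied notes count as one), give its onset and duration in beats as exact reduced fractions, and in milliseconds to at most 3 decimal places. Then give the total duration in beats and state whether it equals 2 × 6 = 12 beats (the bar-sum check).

1) 0.0ms=0b +942.408ms=3b
2) 942.408ms=3b +942.408ms=3b
3) 1884.817ms=6b +942.408ms=3b
4) 2827.225ms=9b +942.408ms=3b
Σ=12b of 12 (191bpm 6/8) — PASS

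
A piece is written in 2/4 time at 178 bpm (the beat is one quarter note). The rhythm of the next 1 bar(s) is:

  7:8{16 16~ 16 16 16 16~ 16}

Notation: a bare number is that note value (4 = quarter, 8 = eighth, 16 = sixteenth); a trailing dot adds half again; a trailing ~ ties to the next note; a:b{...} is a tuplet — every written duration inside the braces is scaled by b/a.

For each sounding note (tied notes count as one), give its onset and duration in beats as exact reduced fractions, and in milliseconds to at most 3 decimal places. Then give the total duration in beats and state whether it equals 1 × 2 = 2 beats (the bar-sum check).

1) 0.0ms=0b +96.308ms=2/7b
2) 96.308ms=2/7b +192.616ms=4/7b
3) 288.925ms=6/7b +96.308ms=2/7b
4) 385.233ms=8/7b +96.308ms=2/7b
5) 481.541ms=10/7b +192.616ms=4/7b
Σ=2b of 2 (178bpm 2/4) — PASS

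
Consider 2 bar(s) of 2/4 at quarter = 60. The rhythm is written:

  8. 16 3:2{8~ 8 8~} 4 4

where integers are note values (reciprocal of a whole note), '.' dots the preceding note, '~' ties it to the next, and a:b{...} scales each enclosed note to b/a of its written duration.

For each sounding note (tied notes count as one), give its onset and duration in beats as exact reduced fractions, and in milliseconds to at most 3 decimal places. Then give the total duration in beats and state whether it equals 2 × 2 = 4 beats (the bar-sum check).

1) 0.0ms=0b +750.0ms=3/4b
2) 750.0ms=3/4b +250.0ms=1/4b
3) 1000.0ms=1b +666.667ms=2/3b
4) 1666.667ms=5/3b +1333.333ms=4/3b
5) 3000.0ms=3b +1000.0ms=1b
Σ=4b of 4 (60bpm 2/4) — PASS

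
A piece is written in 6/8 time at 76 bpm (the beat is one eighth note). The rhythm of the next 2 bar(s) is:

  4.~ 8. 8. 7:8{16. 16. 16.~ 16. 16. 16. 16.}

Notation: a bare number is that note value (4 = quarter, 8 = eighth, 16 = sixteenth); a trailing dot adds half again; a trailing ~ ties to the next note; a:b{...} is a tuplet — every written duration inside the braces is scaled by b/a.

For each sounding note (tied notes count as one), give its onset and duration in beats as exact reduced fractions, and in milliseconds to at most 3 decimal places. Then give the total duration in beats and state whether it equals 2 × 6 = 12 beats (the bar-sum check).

1) 0.0ms=0b +3552.632ms=9/2b
2) 3552.632ms=9/2b +1184.211ms=3/2b
3) 4736.842ms=6b +676.692ms=6/7b
4) 5413.534ms=48/7b +676.692ms=6/7b
5) 6090.226ms=54/7b +1353.383ms=12/7b
6) 7443.609ms=66/7b +676.692ms=6/7b
7) 8120.301ms=72/7b +676.692ms=6/7b
8) 8796.992ms=78/7b +676.692ms=6/7b
Σ=12b of 12 (76bpm 6/8) — PASS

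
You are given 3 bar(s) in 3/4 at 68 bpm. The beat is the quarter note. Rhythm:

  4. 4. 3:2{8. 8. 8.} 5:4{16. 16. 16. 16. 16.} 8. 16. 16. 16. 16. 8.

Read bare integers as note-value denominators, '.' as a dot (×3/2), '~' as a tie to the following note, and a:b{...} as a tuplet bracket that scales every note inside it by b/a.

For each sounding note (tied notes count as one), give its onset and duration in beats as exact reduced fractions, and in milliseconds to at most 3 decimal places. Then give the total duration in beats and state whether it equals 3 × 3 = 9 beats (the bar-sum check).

1) 0.0ms=0b +1323.529ms=3/2b
2) 1323.529ms=3/2b +1323.529ms=3/2b
3) 2647.059ms=3b +441.176ms=1/2b
4) 3088.235ms=7/2b +441.176ms=1/2b
5) 3529.412ms=4b +441.176ms=1/2b
6) 3970.588ms=9/2b +264.706ms=3/10b
7) 4235.294ms=24/5b +264.706ms=3/10b
8) 4500.0ms=51/10b +264.706ms=3/10b
9) 4764.706ms=27/5b +264.706ms=3/10b
10) 5029.412ms=57/10b +264.706ms=3/10b
11) 5294.118ms=6b +661.765ms=3/4b
12) 5955.882ms=27/4b +330.882ms=3/8b
13) 6286.765ms=57/8b +330.882ms=3/8b
14) 6617.647ms=15/2b +330.882ms=3/8b
15) 6948.529ms=63/8b +330.882ms=3/8b
16) 7279.412ms=33/4b +661.765ms=3/4b
Σ=9b of 9 (68bpm 3/4) — PASS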